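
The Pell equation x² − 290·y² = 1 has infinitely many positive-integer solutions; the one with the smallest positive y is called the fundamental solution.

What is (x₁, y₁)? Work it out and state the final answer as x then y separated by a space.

[17; 34] for √290; ℓ=1 ⇒ convergent index 1
a_0=17:  p_0=17·1+0=17,  q_0=17·0+1=1
a_1=34:  p_1=34·17+1=579,  q_1=34·1+0=34
→ (579, 34).  Check: 579²=335241, 290·34²=335240, difference 1.

579 34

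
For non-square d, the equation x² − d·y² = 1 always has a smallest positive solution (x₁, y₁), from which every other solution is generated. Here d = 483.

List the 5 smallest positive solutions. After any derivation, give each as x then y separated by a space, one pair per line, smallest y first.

22 1
967 44
42526 1935
1870177 85096
82245262 3742289

d=483: √d = [21; 1,42] (ℓ=2, even), read p_1/q_1
k=0  a_k=21  p_k/q_k = 21/1
k=1  a_k=1  p_k/q_k = 22/1
fundamental: x₁=22, y₁=1  (since 484 − 483·1 = 1)
n=2: (22,1)∘(22,1) = (22·22+483·1·1, 22·1+1·22) = (967,44)
n=3: (967,44)∘(22,1) = (22·967+483·1·44, 22·44+1·967) = (42526,1935)
n=4: (42526,1935)∘(22,1) = (22·42526+483·1·1935, 22·1935+1·42526) = (1870177,85096)
n=5: (1870177,85096)∘(22,1) = (22·1870177+483·1·85096, 22·85096+1·1870177) = (82245262,3742289)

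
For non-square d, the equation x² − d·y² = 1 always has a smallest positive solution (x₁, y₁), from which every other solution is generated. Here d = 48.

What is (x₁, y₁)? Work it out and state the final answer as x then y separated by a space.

7 1

√48 → a₀=6, period (1,12); ℓ=2 even so k=1
i=0: a=6 ⇒ p=6, q=1
i=1: a=1 ⇒ p=7, q=1
(x₁, y₁) = (7, 1);  7² − 48·1² = 1 ✓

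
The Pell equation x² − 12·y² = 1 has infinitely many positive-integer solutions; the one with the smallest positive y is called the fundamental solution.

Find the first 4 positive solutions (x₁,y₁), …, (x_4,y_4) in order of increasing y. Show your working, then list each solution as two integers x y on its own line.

√12 = [3; 2,6, …], period ℓ=2 (even) → k=1
k=0  a_k=3  p_k/q_k = 3/1
k=1  a_k=2  p_k/q_k = 7/2
(x₁, y₁) = (7, 2);  7² − 12·2² = 1 ✓
k=2:  x_2 = 7·7+12·2·2 = 97,  y_2 = 7·2+2·7 = 28
k=3:  x_3 = 7·97+12·2·28 = 1351,  y_3 = 7·28+2·97 = 390
k=4:  x_4 = 7·1351+12·2·390 = 18817,  y_4 = 7·390+2·1351 = 5432

7 2
97 28
1351 390
18817 5432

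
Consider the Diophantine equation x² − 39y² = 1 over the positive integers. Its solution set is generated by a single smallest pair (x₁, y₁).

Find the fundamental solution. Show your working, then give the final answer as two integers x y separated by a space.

√39 → a₀=6, period (4,12); ℓ=2 even so k=1
i=0: a=6 ⇒ p=6, q=1
i=1: a=4 ⇒ p=25, q=4
→ (25, 4).  Check: 25²=625, 39·4²=624, difference 1.

25 4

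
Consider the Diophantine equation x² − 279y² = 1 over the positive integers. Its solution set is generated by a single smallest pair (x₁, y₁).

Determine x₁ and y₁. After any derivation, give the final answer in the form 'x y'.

d=279: √d = [16; 1,2,2,1,2,2,1,32] (ℓ=8, even), read p_7/q_7
k=0  a_k=16  p_k/q_k = 16/1
…
k=2  a_k=2  p_k/q_k = 50/3
k=3  a_k=2  p_k/q_k = 117/7
k=4  a_k=1  p_k/q_k = 167/10
k=5  a_k=2  p_k/q_k = 451/27
k=6  a_k=2  p_k/q_k = 1069/64
k=7  a_k=1  p_k/q_k = 1520/91
→ (1520, 91).  Check: 1520²=2310400, 279·91²=2310399, difference 1.

1520 91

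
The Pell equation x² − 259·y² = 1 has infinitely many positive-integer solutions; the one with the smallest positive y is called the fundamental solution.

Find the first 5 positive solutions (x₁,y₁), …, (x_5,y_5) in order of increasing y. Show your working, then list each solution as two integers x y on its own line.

847225 52644
1435580401249 89202625800
2432519210895520825 151149389286757356
4121782176900479681520001 256115082676856799248400
6984153809646585277140670173625 433974201841648854097164622644

√259 → a₀=16, period (10,1,2,3,4,3,2,1,10,32); ℓ=10 even so k=9
a_0=16:  p_0=16·1+0=16,  q_0=16·0+1=1
…
a_2=1:  p_2=1·161+16=177,  q_2=1·10+1=11
a_3=2:  p_3=2·177+161=515,  q_3=2·11+10=32
a_4=3:  p_4=3·515+177=1722,  q_4=3·32+11=107
a_5=4:  p_5=4·1722+515=7403,  q_5=4·107+32=460
a_6=3:  p_6=3·7403+1722=23931,  q_6=3·460+107=1487
a_7=2:  p_7=2·23931+7403=55265,  q_7=2·1487+460=3434
a_8=1:  p_8=1·55265+23931=79196,  q_8=1·3434+1487=4921
a_9=10:  p_9=10·79196+55265=847225,  q_9=10·4921+3434=52644
fundamental: x₁=847225, y₁=52644  (since 717790200625 − 259·2771390736 = 1)
(x_2, y_2) = (847225·847225 + 259·52644·52644, 847225·52644 + 52644·847225) = (1435580401249, 89202625800)
(x_3, y_3) = (847225·1435580401249 + 259·52644·89202625800, 847225·89202625800 + 52644·1435580401249) = (2432519210895520825, 151149389286757356)
(x_4, y_4) = (847225·2432519210895520825 + 259·52644·151149389286757356, 847225·151149389286757356 + 52644·2432519210895520825) = (4121782176900479681520001, 256115082676856799248400)
(x_5, y_5) = (847225·4121782176900479681520001 + 259·52644·256115082676856799248400, 847225·256115082676856799248400 + 52644·4121782176900479681520001) = (6984153809646585277140670173625, 433974201841648854097164622644)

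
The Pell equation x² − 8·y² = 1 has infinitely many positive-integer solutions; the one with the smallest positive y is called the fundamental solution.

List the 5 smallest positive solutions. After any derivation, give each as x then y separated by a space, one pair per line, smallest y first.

3 1
17 6
99 35
577 204
3363 1189

√8 = [2; 1,4, …], period ℓ=2 (even) → k=1
a_0=2:  p_0=2·1+0=2,  q_0=2·0+1=1
a_1=1:  p_1=1·2+1=3,  q_1=1·1+0=1
(x₁, y₁) = (3, 1);  3² − 8·1² = 1 ✓
k=2:  x_2 = 3·3+8·1·1 = 17,  y_2 = 3·1+1·3 = 6
k=3:  x_3 = 3·17+8·1·6 = 99,  y_3 = 3·6+1·17 = 35
k=4:  x_4 = 3·99+8·1·35 = 577,  y_4 = 3·35+1·99 = 204
k=5:  x_5 = 3·577+8·1·204 = 3363,  y_5 = 3·204+1·577 = 1189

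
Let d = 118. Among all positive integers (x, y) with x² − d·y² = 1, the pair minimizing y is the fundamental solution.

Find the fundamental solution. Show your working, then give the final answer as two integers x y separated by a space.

d=118: √d = [10; 1,6,3,2,10,2,3,6,1,20] (ℓ=10, even), read p_9/q_9
step 0: (10, 1)  from 10·(1,0) + (0,1)
…
step 2: (76, 7)  from 6·(11,1) + (10,1)
step 3: (239, 22)  from 3·(76,7) + (11,1)
step 4: (554, 51)  from 2·(239,22) + (76,7)
step 5: (5779, 532)  from 10·(554,51) + (239,22)
step 6: (12112, 1115)  from 2·(5779,532) + (554,51)
step 7: (42115, 3877)  from 3·(12112,1115) + (5779,532)
step 8: (264802, 24377)  from 6·(42115,3877) + (12112,1115)
step 9: (306917, 28254)  from 1·(264802,24377) + (42115,3877)
→ (306917, 28254).  Check: 306917²=94198044889, 118·28254²=94198044888, difference 1.

306917 28254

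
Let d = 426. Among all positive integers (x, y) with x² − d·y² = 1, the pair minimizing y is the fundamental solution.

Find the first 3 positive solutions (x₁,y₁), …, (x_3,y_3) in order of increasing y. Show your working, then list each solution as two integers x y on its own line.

√426 = [20; 1,1,1,3,2,6,2,3,1,1,1,40, …], period ℓ=12 (even) → k=11
step 0: (20, 1)  from 20·(1,0) + (0,1)
…
step 2: (41, 2)  from 1·(21,1) + (20,1)
…
step 7: (7162, 347)  from 2·(3323,161) + (516,25)
…
step 10: (56780, 2751)  from 1·(31971,1549) + (24809,1202)
step 11: (88751, 4300)  from 1·(56780,2751) + (31971,1549)
(x₁, y₁) = (88751, 4300);  88751² − 426·4300² = 1 ✓
k=2:  x_2 = 88751·88751+426·4300·4300 = 15753480001,  y_2 = 88751·4300+4300·88751 = 763258600
k=3:  x_3 = 88751·15753480001+426·4300·763258600 = 2796274207048751,  y_3 = 88751·763258600+4300·15753480001 = 135479928012900

88751 4300
15753480001 763258600
2796274207048751 135479928012900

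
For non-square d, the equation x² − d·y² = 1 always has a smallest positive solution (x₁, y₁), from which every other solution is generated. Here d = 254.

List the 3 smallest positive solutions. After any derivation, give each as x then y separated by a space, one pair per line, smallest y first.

[15; 1,14,1,30] for √254; ℓ=4 ⇒ convergent index 3
step 0: (15, 1)  from 15·(1,0) + (0,1)
step 1: (16, 1)  from 1·(15,1) + (1,0)
step 2: (239, 15)  from 14·(16,1) + (15,1)
step 3: (255, 16)  from 1·(239,15) + (16,1)
(x₁, y₁) = (255, 16);  255² − 254·16² = 1 ✓
k=2:  x_2 = 255·255+254·16·16 = 130049,  y_2 = 255·16+16·255 = 8160
k=3:  x_3 = 255·130049+254·16·8160 = 66324735,  y_3 = 255·8160+16·130049 = 4161584

255 16
130049 8160
66324735 4161584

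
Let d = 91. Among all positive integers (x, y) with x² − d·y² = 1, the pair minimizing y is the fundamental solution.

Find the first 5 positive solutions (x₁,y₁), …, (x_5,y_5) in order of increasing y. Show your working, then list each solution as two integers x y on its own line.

1574 165
4954951 519420
15598184174 1635133995
49103078824801 5147401296840
154576476542289374 16204017647318325

√91 → a₀=9, period (1,1,5,1,5,1,1,18); ℓ=8 even so k=7
a_0=9:  p_0=9·1+0=9,  q_0=9·0+1=1
…
a_2=1:  p_2=1·10+9=19,  q_2=1·1+1=2
…
a_4=1:  p_4=1·105+19=124,  q_4=1·11+2=13
…
a_6=1:  p_6=1·725+124=849,  q_6=1·76+13=89
a_7=1:  p_7=1·849+725=1574,  q_7=1·89+76=165
→ (1574, 165).  Check: 1574²=2477476, 91·165²=2477475, difference 1.
(x_2, y_2) = (1574·1574 + 91·165·165, 1574·165 + 165·1574) = (4954951, 519420)
(x_3, y_3) = (1574·4954951 + 91·165·519420, 1574·519420 + 165·4954951) = (15598184174, 1635133995)
(x_4, y_4) = (1574·15598184174 + 91·165·1635133995, 1574·1635133995 + 165·15598184174) = (49103078824801, 5147401296840)
(x_5, y_5) = (1574·49103078824801 + 91·165·5147401296840, 1574·5147401296840 + 165·49103078824801) = (154576476542289374, 16204017647318325)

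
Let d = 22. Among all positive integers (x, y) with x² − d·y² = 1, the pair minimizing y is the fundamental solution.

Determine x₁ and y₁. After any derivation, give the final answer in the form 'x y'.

√22 = [4; 1,2,4,2,1,8, …], period ℓ=6 (even) → k=5
k=0  a_k=4  p_k/q_k = 4/1
…
k=4  a_k=2  p_k/q_k = 136/29
k=5  a_k=1  p_k/q_k = 197/42
→ (197, 42).  Check: 197²=38809, 22·42²=38808, difference 1.

197 42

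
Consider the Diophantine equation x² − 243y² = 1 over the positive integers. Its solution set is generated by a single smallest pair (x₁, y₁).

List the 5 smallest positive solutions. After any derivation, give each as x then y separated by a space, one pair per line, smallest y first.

70226 4505
9863382151 632736260
1385331749802026 88869073185015
194572614913330773601 12481839066348990520
27328112908421802064005626 1753099260457979343330025

√243 → a₀=15, period (1,1,2,3,15,3,2,1,1,30); ℓ=10 even so k=9
step 0: (15, 1)  from 15·(1,0) + (0,1)
step 1: (16, 1)  from 1·(15,1) + (1,0)
…
step 3: (78, 5)  from 2·(31,2) + (16,1)
…
step 5: (4053, 260)  from 15·(265,17) + (78,5)
step 6: (12424, 797)  from 3·(4053,260) + (265,17)
…
step 8: (41325, 2651)  from 1·(28901,1854) + (12424,797)
step 9: (70226, 4505)  from 1·(41325,2651) + (28901,1854)
→ (70226, 4505).  Check: 70226²=4931691076, 243·4505²=4931691075, difference 1.
k=2:  x_2 = 70226·70226+243·4505·4505 = 9863382151,  y_2 = 70226·4505+4505·70226 = 632736260
k=3:  x_3 = 70226·9863382151+243·4505·632736260 = 1385331749802026,  y_3 = 70226·632736260+4505·9863382151 = 88869073185015
k=4:  x_4 = 70226·1385331749802026+243·4505·88869073185015 = 194572614913330773601,  y_4 = 70226·88869073185015+4505·1385331749802026 = 12481839066348990520
k=5:  x_5 = 70226·194572614913330773601+243·4505·12481839066348990520 = 27328112908421802064005626,  y_5 = 70226·12481839066348990520+4505·194572614913330773601 = 1753099260457979343330025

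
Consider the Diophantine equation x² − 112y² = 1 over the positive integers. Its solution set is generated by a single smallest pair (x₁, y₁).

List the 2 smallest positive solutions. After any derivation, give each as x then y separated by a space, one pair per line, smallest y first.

√112 = [10; 1,1,2,1,1,20, …], period ℓ=6 (even) → k=5
step 0: (10, 1)  from 10·(1,0) + (0,1)
step 1: (11, 1)  from 1·(10,1) + (1,0)
…
step 3: (53, 5)  from 2·(21,2) + (11,1)
step 4: (74, 7)  from 1·(53,5) + (21,2)
step 5: (127, 12)  from 1·(74,7) + (53,5)
fundamental: x₁=127, y₁=12  (since 16129 − 112·144 = 1)
(127+12√112)^2 = 32257 + 3048√112

127 12
32257 3048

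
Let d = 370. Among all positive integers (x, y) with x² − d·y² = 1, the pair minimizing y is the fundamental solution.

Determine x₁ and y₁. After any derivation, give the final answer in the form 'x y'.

√370 → a₀=19, period (4,4,38); ℓ=3 odd so k=5
k=0  a_k=19  p_k/q_k = 19/1
k=1  a_k=4  p_k/q_k = 77/4
k=2  a_k=4  p_k/q_k = 327/17
k=3  a_k=38  p_k/q_k = 12503/650
k=4  a_k=4  p_k/q_k = 50339/2617
k=5  a_k=4  p_k/q_k = 213859/11118
fundamental: x₁=213859, y₁=11118  (since 45735671881 − 370·123609924 = 1)

213859 11118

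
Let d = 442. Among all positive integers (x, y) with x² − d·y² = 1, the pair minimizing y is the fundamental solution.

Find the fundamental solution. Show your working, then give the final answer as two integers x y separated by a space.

√442 = [21; 42, …], period ℓ=1 (odd) → k=1
i=0: a=21 ⇒ p=21, q=1
i=1: a=42 ⇒ p=883, q=42
(x₁, y₁) = (883, 42);  883² − 442·42² = 1 ✓

883 42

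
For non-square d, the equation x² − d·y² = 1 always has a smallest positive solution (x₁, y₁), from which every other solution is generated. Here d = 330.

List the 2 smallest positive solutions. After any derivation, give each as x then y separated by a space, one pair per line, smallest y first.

109 6
23761 1308

[18; 6,36] for √330; ℓ=2 ⇒ convergent index 1
a_0=18:  p_0=18·1+0=18,  q_0=18·0+1=1
a_1=6:  p_1=6·18+1=109,  q_1=6·1+0=6
→ (109, 6).  Check: 109²=11881, 330·6²=11880, difference 1.
k=2:  x_2 = 109·109+330·6·6 = 23761,  y_2 = 109·6+6·109 = 1308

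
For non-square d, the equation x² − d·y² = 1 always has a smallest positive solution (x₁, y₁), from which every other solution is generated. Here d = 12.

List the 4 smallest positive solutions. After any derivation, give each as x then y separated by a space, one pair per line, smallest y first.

7 2
97 28
1351 390
18817 5432

d=12: √d = [3; 2,6] (ℓ=2, even), read p_1/q_1
k=0  a_k=3  p_k/q_k = 3/1
k=1  a_k=2  p_k/q_k = 7/2
(x₁, y₁) = (7, 2);  7² − 12·2² = 1 ✓
n=2: (7,2)∘(7,2) = (7·7+12·2·2, 7·2+2·7) = (97,28)
n=3: (97,28)∘(7,2) = (7·97+12·2·28, 7·28+2·97) = (1351,390)
n=4: (1351,390)∘(7,2) = (7·1351+12·2·390, 7·390+2·1351) = (18817,5432)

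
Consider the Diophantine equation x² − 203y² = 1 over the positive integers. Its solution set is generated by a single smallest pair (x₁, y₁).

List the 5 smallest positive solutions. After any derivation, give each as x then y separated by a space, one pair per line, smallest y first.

57 4
6497 456
740601 51980
84422017 5925264
9623369337 675428116

√203 → a₀=14, period (4,28); ℓ=2 even so k=1
k=0  a_k=14  p_k/q_k = 14/1
k=1  a_k=4  p_k/q_k = 57/4
(x₁, y₁) = (57, 4);  57² − 203·4² = 1 ✓
n=2: (57,4)∘(57,4) = (57·57+203·4·4, 57·4+4·57) = (6497,456)
n=3: (6497,456)∘(57,4) = (57·6497+203·4·456, 57·456+4·6497) = (740601,51980)
n=4: (740601,51980)∘(57,4) = (57·740601+203·4·51980, 57·51980+4·740601) = (84422017,5925264)
n=5: (84422017,5925264)∘(57,4) = (57·84422017+203·4·5925264, 57·5925264+4·84422017) = (9623369337,675428116)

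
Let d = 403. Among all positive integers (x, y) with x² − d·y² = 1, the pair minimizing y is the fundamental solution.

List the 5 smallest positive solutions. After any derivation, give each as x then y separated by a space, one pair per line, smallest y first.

669878 33369
897473069767 44706317964
1202394930058086974 59895557730143415
1610915821914004898868577 80245432842261314788776
2158234137903017152358511160238 107509300122956754498421235241

[20; 13,2,1,3,1,3,1,2,13,40] for √403; ℓ=10 ⇒ convergent index 9
i=0: a=20 ⇒ p=20, q=1
…
i=3: a=1 ⇒ p=803, q=40
…
i=5: a=1 ⇒ p=3754, q=187
…
i=7: a=1 ⇒ p=17967, q=895
i=8: a=2 ⇒ p=50147, q=2498
i=9: a=13 ⇒ p=669878, q=33369
(x₁, y₁) = (669878, 33369);  669878² − 403·33369² = 1 ✓
k=2:  x_2 = 669878·669878+403·33369·33369 = 897473069767,  y_2 = 669878·33369+33369·669878 = 44706317964
k=3:  x_3 = 669878·897473069767+403·33369·44706317964 = 1202394930058086974,  y_3 = 669878·44706317964+33369·897473069767 = 59895557730143415
k=4:  x_4 = 669878·1202394930058086974+403·33369·59895557730143415 = 1610915821914004898868577,  y_4 = 669878·59895557730143415+33369·1202394930058086974 = 80245432842261314788776
k=5:  x_5 = 669878·1610915821914004898868577+403·33369·80245432842261314788776 = 2158234137903017152358511160238,  y_5 = 669878·80245432842261314788776+33369·1610915821914004898868577 = 107509300122956754498421235241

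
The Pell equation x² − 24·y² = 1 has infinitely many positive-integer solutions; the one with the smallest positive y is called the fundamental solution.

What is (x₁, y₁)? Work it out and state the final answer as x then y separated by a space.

5 1

d=24: √d = [4; 1,8] (ℓ=2, even), read p_1/q_1
step 0: (4, 1)  from 4·(1,0) + (0,1)
step 1: (5, 1)  from 1·(4,1) + (1,0)
(x₁, y₁) = (5, 1);  5² − 24·1² = 1 ✓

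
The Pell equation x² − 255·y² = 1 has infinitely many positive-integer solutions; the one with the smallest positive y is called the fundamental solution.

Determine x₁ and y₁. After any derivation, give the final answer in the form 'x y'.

16 1

[15; 1,30] for √255; ℓ=2 ⇒ convergent index 1
step 0: (15, 1)  from 15·(1,0) + (0,1)
step 1: (16, 1)  from 1·(15,1) + (1,0)
(x₁, y₁) = (16, 1);  16² − 255·1² = 1 ✓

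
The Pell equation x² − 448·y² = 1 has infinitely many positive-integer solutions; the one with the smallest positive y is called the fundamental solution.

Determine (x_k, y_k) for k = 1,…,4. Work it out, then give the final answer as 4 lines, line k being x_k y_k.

d=448: √d = [21; 6,42] (ℓ=2, even), read p_1/q_1
k=0  a_k=21  p_k/q_k = 21/1
k=1  a_k=6  p_k/q_k = 127/6
(x₁, y₁) = (127, 6);  127² − 448·6² = 1 ✓
(127+6√448)^2 = 32257 + 1524√448
(127+6√448)^3 = 8193151 + 387090√448
(127+6√448)^4 = 2081028097 + 98319336√448

127 6
32257 1524
8193151 387090
2081028097 98319336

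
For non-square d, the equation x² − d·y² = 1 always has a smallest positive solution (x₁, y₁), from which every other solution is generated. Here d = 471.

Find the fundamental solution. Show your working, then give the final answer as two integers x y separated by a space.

√471 → a₀=21, period (1,2,2,1,3,…,2,1,42); ℓ=14 even so k=13
k=0  a_k=21  p_k/q_k = 21/1
k=1  a_k=1  p_k/q_k = 22/1
…
k=3  a_k=2  p_k/q_k = 152/7
…
k=5  a_k=3  p_k/q_k = 803/37
k=6  a_k=4  p_k/q_k = 3429/158
…
k=8  a_k=4  p_k/q_k = 198665/9154
k=9  a_k=3  p_k/q_k = 644804/29711
k=10  a_k=1  p_k/q_k = 843469/38865
k=11  a_k=2  p_k/q_k = 2331742/107441
k=12  a_k=2  p_k/q_k = 5506953/253747
k=13  a_k=1  p_k/q_k = 7838695/361188
(x₁, y₁) = (7838695, 361188);  7838695² − 471·361188² = 1 ✓

7838695 361188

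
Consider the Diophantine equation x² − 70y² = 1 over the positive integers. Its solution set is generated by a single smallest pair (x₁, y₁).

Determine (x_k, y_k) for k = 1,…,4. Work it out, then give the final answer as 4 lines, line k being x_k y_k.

d=70: √d = [8; 2,1,2,1,2,16] (ℓ=6, even), read p_5/q_5
step 0: (8, 1)  from 8·(1,0) + (0,1)
step 1: (17, 2)  from 2·(8,1) + (1,0)
…
step 3: (67, 8)  from 2·(25,3) + (17,2)
step 4: (92, 11)  from 1·(67,8) + (25,3)
step 5: (251, 30)  from 2·(92,11) + (67,8)
→ (251, 30).  Check: 251²=63001, 70·30²=63000, difference 1.
(251+30√70)^2 = 126001 + 15060√70
(251+30√70)^3 = 63252251 + 7560090√70
(251+30√70)^4 = 31752504001 + 3795150120√70

251 30
126001 15060
63252251 7560090
31752504001 3795150120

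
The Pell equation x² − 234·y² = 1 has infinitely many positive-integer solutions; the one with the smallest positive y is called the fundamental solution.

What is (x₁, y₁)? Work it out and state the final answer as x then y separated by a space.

[15; 3,2,1,2,1,2,3,30] for √234; ℓ=8 ⇒ convergent index 7
i=0: a=15 ⇒ p=15, q=1
i=1: a=3 ⇒ p=46, q=3
i=2: a=2 ⇒ p=107, q=7
i=3: a=1 ⇒ p=153, q=10
i=4: a=2 ⇒ p=413, q=27
…
i=6: a=2 ⇒ p=1545, q=101
i=7: a=3 ⇒ p=5201, q=340
fundamental: x₁=5201, y₁=340  (since 27050401 − 234·115600 = 1)

5201 340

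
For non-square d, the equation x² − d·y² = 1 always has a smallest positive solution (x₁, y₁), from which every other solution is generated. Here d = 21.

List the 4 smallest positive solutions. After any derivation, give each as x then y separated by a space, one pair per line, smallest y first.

√21 → a₀=4, period (1,1,2,1,1,8); ℓ=6 even so k=5
k=0  a_k=4  p_k/q_k = 4/1
…
k=3  a_k=2  p_k/q_k = 23/5
k=4  a_k=1  p_k/q_k = 32/7
k=5  a_k=1  p_k/q_k = 55/12
fundamental: x₁=55, y₁=12  (since 3025 − 21·144 = 1)
n=2: (55,12)∘(55,12) = (55·55+21·12·12, 55·12+12·55) = (6049,1320)
n=3: (6049,1320)∘(55,12) = (55·6049+21·12·1320, 55·1320+12·6049) = (665335,145188)
n=4: (665335,145188)∘(55,12) = (55·665335+21·12·145188, 55·145188+12·665335) = (73180801,15969360)

55 12
6049 1320
665335 145188
73180801 15969360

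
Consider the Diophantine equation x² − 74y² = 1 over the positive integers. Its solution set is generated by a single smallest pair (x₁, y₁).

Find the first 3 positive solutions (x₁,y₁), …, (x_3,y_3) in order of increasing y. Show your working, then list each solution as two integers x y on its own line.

3699 430
27365201 3181140
202447753299 23534073290

[8; 1,1,1,1,16] for √74; ℓ=5 ⇒ convergent index 9
k=0  a_k=8  p_k/q_k = 8/1
k=1  a_k=1  p_k/q_k = 9/1
k=2  a_k=1  p_k/q_k = 17/2
…
k=4  a_k=1  p_k/q_k = 43/5
k=5  a_k=16  p_k/q_k = 714/83
…
k=7  a_k=1  p_k/q_k = 1471/171
k=8  a_k=1  p_k/q_k = 2228/259
k=9  a_k=1  p_k/q_k = 3699/430
→ (3699, 430).  Check: 3699²=13682601, 74·430²=13682600, difference 1.
(x_2, y_2) = (3699·3699 + 74·430·430, 3699·430 + 430·3699) = (27365201, 3181140)
(x_3, y_3) = (3699·27365201 + 74·430·3181140, 3699·3181140 + 430·27365201) = (202447753299, 23534073290)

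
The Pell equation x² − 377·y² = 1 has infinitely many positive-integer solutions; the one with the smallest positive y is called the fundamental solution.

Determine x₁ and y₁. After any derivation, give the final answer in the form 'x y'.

d=377: √d = [19; 2,2,2,38] (ℓ=4, even), read p_3/q_3
i=0: a=19 ⇒ p=19, q=1
…
i=2: a=2 ⇒ p=97, q=5
i=3: a=2 ⇒ p=233, q=12
(x₁, y₁) = (233, 12);  233² − 377·12² = 1 ✓

233 12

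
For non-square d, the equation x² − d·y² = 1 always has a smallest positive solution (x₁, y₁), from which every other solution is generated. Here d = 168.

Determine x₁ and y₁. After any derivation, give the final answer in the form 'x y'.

13 1

√168 = [12; 1,24, …], period ℓ=2 (even) → k=1
i=0: a=12 ⇒ p=12, q=1
i=1: a=1 ⇒ p=13, q=1
fundamental: x₁=13, y₁=1  (since 169 − 168·1 = 1)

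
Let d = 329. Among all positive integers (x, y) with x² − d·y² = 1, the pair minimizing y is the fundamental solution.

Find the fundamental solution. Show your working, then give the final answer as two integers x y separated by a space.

[18; 7,4,2,1,1,4,1,1,2,4,7,36] for √329; ℓ=12 ⇒ convergent index 11
step 0: (18, 1)  from 18·(1,0) + (0,1)
…
step 2: (526, 29)  from 4·(127,7) + (18,1)
…
step 4: (1705, 94)  from 1·(1179,65) + (526,29)
…
step 7: (16125, 889)  from 1·(13241,730) + (2884,159)
step 8: (29366, 1619)  from 1·(16125,889) + (13241,730)
…
step 10: (328794, 18127)  from 4·(74857,4127) + (29366,1619)
step 11: (2376415, 131016)  from 7·(328794,18127) + (74857,4127)
→ (2376415, 131016).  Check: 2376415²=5647348252225, 329·131016²=5647348252224, difference 1.

2376415 131016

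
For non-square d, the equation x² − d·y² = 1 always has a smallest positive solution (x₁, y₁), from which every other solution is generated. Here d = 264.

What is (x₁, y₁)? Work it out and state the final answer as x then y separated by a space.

65 4

[16; 4,32] for √264; ℓ=2 ⇒ convergent index 1
k=0  a_k=16  p_k/q_k = 16/1
k=1  a_k=4  p_k/q_k = 65/4
fundamental: x₁=65, y₁=4  (since 4225 − 264·16 = 1)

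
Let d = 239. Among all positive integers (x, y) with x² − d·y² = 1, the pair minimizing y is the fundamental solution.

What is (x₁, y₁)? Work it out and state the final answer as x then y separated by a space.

d=239: √d = [15; 2,5,1,2,4,15,4,2,1,5,2,30] (ℓ=12, even), read p_11/q_11
step 0: (15, 1)  from 15·(1,0) + (0,1)
step 1: (31, 2)  from 2·(15,1) + (1,0)
…
step 5: (2489, 161)  from 4·(572,37) + (201,13)
…
step 9: (500258, 32359)  from 1·(346141,22390) + (154117,9969)
step 10: (2847431, 184185)  from 5·(500258,32359) + (346141,22390)
step 11: (6195120, 400729)  from 2·(2847431,184185) + (500258,32359)
→ (6195120, 400729).  Check: 6195120²=38379511814400, 239·400729²=38379511814399, difference 1.

6195120 400729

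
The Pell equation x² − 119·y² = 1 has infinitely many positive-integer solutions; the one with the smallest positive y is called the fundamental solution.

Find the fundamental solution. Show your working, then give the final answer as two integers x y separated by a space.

120 11

d=119: √d = [10; 1,9,1,20] (ℓ=4, even), read p_3/q_3
k=0  a_k=10  p_k/q_k = 10/1
…
k=2  a_k=9  p_k/q_k = 109/10
k=3  a_k=1  p_k/q_k = 120/11
→ (120, 11).  Check: 120²=14400, 119·11²=14399, difference 1.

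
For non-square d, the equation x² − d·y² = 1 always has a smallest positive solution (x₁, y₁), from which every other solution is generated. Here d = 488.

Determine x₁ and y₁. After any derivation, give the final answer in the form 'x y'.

243 11

√488 → a₀=22, period (11,44); ℓ=2 even so k=1
a_0=22:  p_0=22·1+0=22,  q_0=22·0+1=1
a_1=11:  p_1=11·22+1=243,  q_1=11·1+0=11
fundamental: x₁=243, y₁=11  (since 59049 − 488·121 = 1)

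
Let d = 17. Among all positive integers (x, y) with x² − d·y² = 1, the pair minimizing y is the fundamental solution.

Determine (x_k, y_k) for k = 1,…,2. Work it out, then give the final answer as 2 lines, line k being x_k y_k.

33 8
2177 528

d=17: √d = [4; 8] (ℓ=1, odd), read p_1/q_1
k=0  a_k=4  p_k/q_k = 4/1
k=1  a_k=8  p_k/q_k = 33/8
fundamental: x₁=33, y₁=8  (since 1089 − 17·64 = 1)
(x_2, y_2) = (33·33 + 17·8·8, 33·8 + 8·33) = (2177, 528)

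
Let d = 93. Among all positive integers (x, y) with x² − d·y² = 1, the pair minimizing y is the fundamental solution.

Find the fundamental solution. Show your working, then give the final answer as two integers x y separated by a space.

12151 1260

√93 → a₀=9, period (1,1,1,4,6,4,1,1,1,18); ℓ=10 even so k=9
step 0: (9, 1)  from 9·(1,0) + (0,1)
step 1: (10, 1)  from 1·(9,1) + (1,0)
step 2: (19, 2)  from 1·(10,1) + (9,1)
step 3: (29, 3)  from 1·(19,2) + (10,1)
…
step 6: (3491, 362)  from 4·(839,87) + (135,14)
…
step 8: (7821, 811)  from 1·(4330,449) + (3491,362)
step 9: (12151, 1260)  from 1·(7821,811) + (4330,449)
(x₁, y₁) = (12151, 1260);  12151² − 93·1260² = 1 ✓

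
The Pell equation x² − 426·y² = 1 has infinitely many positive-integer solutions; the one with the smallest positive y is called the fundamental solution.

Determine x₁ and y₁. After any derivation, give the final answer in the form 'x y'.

88751 4300

[20; 1,1,1,3,2,6,2,3,1,1,1,40] for √426; ℓ=12 ⇒ convergent index 11
a_0=20:  p_0=20·1+0=20,  q_0=20·0+1=1
…
a_6=6:  p_6=6·516+227=3323,  q_6=6·25+11=161
…
a_10=1:  p_10=1·31971+24809=56780,  q_10=1·1549+1202=2751
a_11=1:  p_11=1·56780+31971=88751,  q_11=1·2751+1549=4300
(x₁, y₁) = (88751, 4300);  88751² − 426·4300² = 1 ✓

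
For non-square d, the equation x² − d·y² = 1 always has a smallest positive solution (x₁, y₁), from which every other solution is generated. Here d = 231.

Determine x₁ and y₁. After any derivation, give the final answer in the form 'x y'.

76 5

√231 → a₀=15, period (5,30); ℓ=2 even so k=1
k=0  a_k=15  p_k/q_k = 15/1
k=1  a_k=5  p_k/q_k = 76/5
(x₁, y₁) = (76, 5);  76² − 231·5² = 1 ✓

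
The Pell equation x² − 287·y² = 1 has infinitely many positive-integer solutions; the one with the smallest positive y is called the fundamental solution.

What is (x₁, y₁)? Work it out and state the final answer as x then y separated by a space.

d=287: √d = [16; 1,15,1,32] (ℓ=4, even), read p_3/q_3
step 0: (16, 1)  from 16·(1,0) + (0,1)
…
step 2: (271, 16)  from 15·(17,1) + (16,1)
step 3: (288, 17)  from 1·(271,16) + (17,1)
(x₁, y₁) = (288, 17);  288² − 287·17² = 1 ✓

288 17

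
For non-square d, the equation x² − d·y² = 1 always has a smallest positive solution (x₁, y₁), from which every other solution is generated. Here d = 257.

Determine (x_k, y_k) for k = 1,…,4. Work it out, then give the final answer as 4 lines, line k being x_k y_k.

513 32
526337 32832
540021249 33685600
554061275137 34561392768

[16; 32] for √257; ℓ=1 ⇒ convergent index 1
i=0: a=16 ⇒ p=16, q=1
i=1: a=32 ⇒ p=513, q=32
→ (513, 32).  Check: 513²=263169, 257·32²=263168, difference 1.
(x_2, y_2) = (513·513 + 257·32·32, 513·32 + 32·513) = (526337, 32832)
(x_3, y_3) = (513·526337 + 257·32·32832, 513·32832 + 32·526337) = (540021249, 33685600)
(x_4, y_4) = (513·540021249 + 257·32·33685600, 513·33685600 + 32·540021249) = (554061275137, 34561392768)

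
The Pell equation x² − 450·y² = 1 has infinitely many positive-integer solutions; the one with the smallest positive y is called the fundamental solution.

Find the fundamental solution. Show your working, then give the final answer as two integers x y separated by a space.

19601 924

√450 = [21; 4,1,2,4,2,1,4,42, …], period ℓ=8 (even) → k=7
i=0: a=21 ⇒ p=21, q=1
…
i=5: a=2 ⇒ p=2885, q=136
i=6: a=1 ⇒ p=4179, q=197
i=7: a=4 ⇒ p=19601, q=924
(x₁, y₁) = (19601, 924);  19601² − 450·924² = 1 ✓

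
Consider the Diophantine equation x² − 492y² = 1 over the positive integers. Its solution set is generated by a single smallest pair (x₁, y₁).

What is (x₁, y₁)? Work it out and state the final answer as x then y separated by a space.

29767 1342

[22; 5,1,1,10,1,1,5,44] for √492; ℓ=8 ⇒ convergent index 7
k=0  a_k=22  p_k/q_k = 22/1
k=1  a_k=5  p_k/q_k = 111/5
…
k=3  a_k=1  p_k/q_k = 244/11
k=4  a_k=10  p_k/q_k = 2573/116
k=5  a_k=1  p_k/q_k = 2817/127
k=6  a_k=1  p_k/q_k = 5390/243
k=7  a_k=5  p_k/q_k = 29767/1342
→ (29767, 1342).  Check: 29767²=886074289, 492·1342²=886074288, difference 1.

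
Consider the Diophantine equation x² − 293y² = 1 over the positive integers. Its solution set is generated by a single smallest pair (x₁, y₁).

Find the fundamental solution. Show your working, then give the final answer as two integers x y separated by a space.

12320649 719780

d=293: √d = [17; 8,1,1,8,34] (ℓ=5, odd), read p_9/q_9
k=0  a_k=17  p_k/q_k = 17/1
k=1  a_k=8  p_k/q_k = 137/8
…
k=3  a_k=1  p_k/q_k = 291/17
k=4  a_k=8  p_k/q_k = 2482/145
k=5  a_k=34  p_k/q_k = 84679/4947
k=6  a_k=8  p_k/q_k = 679914/39721
…
k=8  a_k=1  p_k/q_k = 1444507/84389
k=9  a_k=8  p_k/q_k = 12320649/719780
→ (12320649, 719780).  Check: 12320649²=151798391781201, 293·719780²=151798391781200, difference 1.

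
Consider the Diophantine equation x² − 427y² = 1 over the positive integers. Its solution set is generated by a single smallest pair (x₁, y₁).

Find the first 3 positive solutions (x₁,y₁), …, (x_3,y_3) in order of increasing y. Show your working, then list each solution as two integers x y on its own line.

62 3
7687 372
953126 46125

d=427: √d = [20; 1,1,1,40] (ℓ=4, even), read p_3/q_3
i=0: a=20 ⇒ p=20, q=1
…
i=2: a=1 ⇒ p=41, q=2
i=3: a=1 ⇒ p=62, q=3
fundamental: x₁=62, y₁=3  (since 3844 − 427·9 = 1)
k=2:  x_2 = 62·62+427·3·3 = 7687,  y_2 = 62·3+3·62 = 372
k=3:  x_3 = 62·7687+427·3·372 = 953126,  y_3 = 62·372+3·7687 = 46125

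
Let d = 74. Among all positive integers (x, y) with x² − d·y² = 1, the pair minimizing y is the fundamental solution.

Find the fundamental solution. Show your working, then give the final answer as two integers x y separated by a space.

3699 430

√74 = [8; 1,1,1,1,16, …], period ℓ=5 (odd) → k=9
a_0=8:  p_0=8·1+0=8,  q_0=8·0+1=1
…
a_2=1:  p_2=1·9+8=17,  q_2=1·1+1=2
…
a_6=1:  p_6=1·714+43=757,  q_6=1·83+5=88
a_7=1:  p_7=1·757+714=1471,  q_7=1·88+83=171
a_8=1:  p_8=1·1471+757=2228,  q_8=1·171+88=259
a_9=1:  p_9=1·2228+1471=3699,  q_9=1·259+171=430
fundamental: x₁=3699, y₁=430  (since 13682601 − 74·184900 = 1)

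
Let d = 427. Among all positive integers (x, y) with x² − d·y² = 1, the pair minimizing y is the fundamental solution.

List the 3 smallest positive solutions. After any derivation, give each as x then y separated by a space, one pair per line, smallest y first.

62 3
7687 372
953126 46125

√427 → a₀=20, period (1,1,1,40); ℓ=4 even so k=3
k=0  a_k=20  p_k/q_k = 20/1
…
k=2  a_k=1  p_k/q_k = 41/2
k=3  a_k=1  p_k/q_k = 62/3
→ (62, 3).  Check: 62²=3844, 427·3²=3843, difference 1.
(x_2, y_2) = (62·62 + 427·3·3, 62·3 + 3·62) = (7687, 372)
(x_3, y_3) = (62·7687 + 427·3·372, 62·372 + 3·7687) = (953126, 46125)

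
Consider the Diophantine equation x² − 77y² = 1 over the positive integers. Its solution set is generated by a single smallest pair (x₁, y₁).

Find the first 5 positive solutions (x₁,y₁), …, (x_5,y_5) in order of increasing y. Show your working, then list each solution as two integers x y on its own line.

351 40
246401 28080
172973151 19712120
121426905601 13837880160
85241514758751 9714172160200

√77 = [8; 1,3,2,3,1,16, …], period ℓ=6 (even) → k=5
a_0=8:  p_0=8·1+0=8,  q_0=8·0+1=1
a_1=1:  p_1=1·8+1=9,  q_1=1·1+0=1
a_2=3:  p_2=3·9+8=35,  q_2=3·1+1=4
a_3=2:  p_3=2·35+9=79,  q_3=2·4+1=9
a_4=3:  p_4=3·79+35=272,  q_4=3·9+4=31
a_5=1:  p_5=1·272+79=351,  q_5=1·31+9=40
→ (351, 40).  Check: 351²=123201, 77·40²=123200, difference 1.
(351+40√77)^2 = 246401 + 28080√77
(351+40√77)^3 = 172973151 + 19712120√77
(351+40√77)^4 = 121426905601 + 13837880160√77
(351+40√77)^5 = 85241514758751 + 9714172160200√77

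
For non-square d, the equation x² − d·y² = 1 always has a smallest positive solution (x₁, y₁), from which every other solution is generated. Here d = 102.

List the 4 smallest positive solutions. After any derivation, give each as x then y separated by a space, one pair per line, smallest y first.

d=102: √d = [10; 10,20] (ℓ=2, even), read p_1/q_1
step 0: (10, 1)  from 10·(1,0) + (0,1)
step 1: (101, 10)  from 10·(10,1) + (1,0)
fundamental: x₁=101, y₁=10  (since 10201 − 102·100 = 1)
n=2: (101,10)∘(101,10) = (101·101+102·10·10, 101·10+10·101) = (20401,2020)
n=3: (20401,2020)∘(101,10) = (101·20401+102·10·2020, 101·2020+10·20401) = (4120901,408030)
n=4: (4120901,408030)∘(101,10) = (101·4120901+102·10·408030, 101·408030+10·4120901) = (832401601,82420040)

101 10
20401 2020
4120901 408030
832401601 82420040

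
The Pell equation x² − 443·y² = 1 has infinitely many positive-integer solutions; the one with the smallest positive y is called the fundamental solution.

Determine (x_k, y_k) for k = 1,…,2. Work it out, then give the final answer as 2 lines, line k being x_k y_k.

√443 = [21; 21,42, …], period ℓ=2 (even) → k=1
a_0=21:  p_0=21·1+0=21,  q_0=21·0+1=1
a_1=21:  p_1=21·21+1=442,  q_1=21·1+0=21
(x₁, y₁) = (442, 21);  442² − 443·21² = 1 ✓
(442+21√443)^2 = 390727 + 18564√443

442 21
390727 18564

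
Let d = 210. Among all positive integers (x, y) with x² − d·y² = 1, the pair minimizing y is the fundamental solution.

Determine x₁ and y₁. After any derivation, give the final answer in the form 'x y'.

29 2

√210 → a₀=14, period (2,28); ℓ=2 even so k=1
i=0: a=14 ⇒ p=14, q=1
i=1: a=2 ⇒ p=29, q=2
fundamental: x₁=29, y₁=2  (since 841 − 210·4 = 1)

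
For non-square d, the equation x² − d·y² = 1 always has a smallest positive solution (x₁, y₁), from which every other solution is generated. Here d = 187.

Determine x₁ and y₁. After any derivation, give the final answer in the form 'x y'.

[13; 1,2,13,2,1,26] for √187; ℓ=6 ⇒ convergent index 5
k=0  a_k=13  p_k/q_k = 13/1
k=1  a_k=1  p_k/q_k = 14/1
…
k=3  a_k=13  p_k/q_k = 547/40
k=4  a_k=2  p_k/q_k = 1135/83
k=5  a_k=1  p_k/q_k = 1682/123
(x₁, y₁) = (1682, 123);  1682² − 187·123² = 1 ✓

1682 123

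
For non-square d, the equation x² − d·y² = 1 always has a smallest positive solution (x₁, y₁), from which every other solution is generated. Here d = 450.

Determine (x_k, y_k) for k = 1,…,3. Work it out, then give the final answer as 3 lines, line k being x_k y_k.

√450 → a₀=21, period (4,1,2,4,2,1,4,42); ℓ=8 even so k=7
step 0: (21, 1)  from 21·(1,0) + (0,1)
step 1: (85, 4)  from 4·(21,1) + (1,0)
step 2: (106, 5)  from 1·(85,4) + (21,1)
…
step 6: (4179, 197)  from 1·(2885,136) + (1294,61)
step 7: (19601, 924)  from 4·(4179,197) + (2885,136)
fundamental: x₁=19601, y₁=924  (since 384199201 − 450·853776 = 1)
k=2:  x_2 = 19601·19601+450·924·924 = 768398401,  y_2 = 19601·924+924·19601 = 36222648
k=3:  x_3 = 19601·768398401+450·924·36222648 = 30122754096401,  y_3 = 19601·36222648+924·768398401 = 1420000245972

19601 924
768398401 36222648
30122754096401 1420000245972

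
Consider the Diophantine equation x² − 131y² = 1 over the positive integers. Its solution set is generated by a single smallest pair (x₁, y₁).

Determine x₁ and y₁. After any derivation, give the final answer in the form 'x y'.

10610 927

√131 = [11; 2,4,11,4,2,22, …], period ℓ=6 (even) → k=5
a_0=11:  p_0=11·1+0=11,  q_0=11·0+1=1
…
a_4=4:  p_4=4·1156+103=4727,  q_4=4·101+9=413
a_5=2:  p_5=2·4727+1156=10610,  q_5=2·413+101=927
(x₁, y₁) = (10610, 927);  10610² − 131·927² = 1 ✓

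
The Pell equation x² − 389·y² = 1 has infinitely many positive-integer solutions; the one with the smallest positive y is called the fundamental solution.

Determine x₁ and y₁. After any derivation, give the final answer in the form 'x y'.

√389 = [19; 1,2,1,1,1,1,2,1,38, …], period ℓ=9 (odd) → k=17
step 0: (19, 1)  from 19·(1,0) + (0,1)
…
step 4: (138, 7)  from 1·(79,4) + (59,3)
…
step 8: (1282, 65)  from 1·(927,47) + (355,18)
step 9: (49643, 2517)  from 38·(1282,65) + (927,47)
step 10: (50925, 2582)  from 1·(49643,2517) + (1282,65)
…
step 12: (202418, 10263)  from 1·(151493,7681) + (50925,2582)
…
step 16: (2376809, 120509)  from 2·(910240,46151) + (556329,28207)
step 17: (3287049, 166660)  from 1·(2376809,120509) + (910240,46151)
fundamental: x₁=3287049, y₁=166660  (since 10804691128401 − 389·27775555600 = 1)

3287049 166660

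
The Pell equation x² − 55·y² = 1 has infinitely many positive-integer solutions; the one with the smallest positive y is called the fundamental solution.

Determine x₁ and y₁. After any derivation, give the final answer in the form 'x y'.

[7; 2,2,2,14] for √55; ℓ=4 ⇒ convergent index 3
step 0: (7, 1)  from 7·(1,0) + (0,1)
step 1: (15, 2)  from 2·(7,1) + (1,0)
step 2: (37, 5)  from 2·(15,2) + (7,1)
step 3: (89, 12)  from 2·(37,5) + (15,2)
(x₁, y₁) = (89, 12);  89² − 55·12² = 1 ✓

89 12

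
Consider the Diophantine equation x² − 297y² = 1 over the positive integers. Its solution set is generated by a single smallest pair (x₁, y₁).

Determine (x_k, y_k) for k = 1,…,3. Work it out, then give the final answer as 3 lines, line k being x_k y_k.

48599 2820
4723725601 274098360
459136680917399 26641812392460

√297 → a₀=17, period (4,3,1,1,2,1,1,3,4,34); ℓ=10 even so k=9
step 0: (17, 1)  from 17·(1,0) + (0,1)
step 1: (69, 4)  from 4·(17,1) + (1,0)
step 2: (224, 13)  from 3·(69,4) + (17,1)
…
step 4: (517, 30)  from 1·(293,17) + (224,13)
step 5: (1327, 77)  from 2·(517,30) + (293,17)
step 6: (1844, 107)  from 1·(1327,77) + (517,30)
…
step 8: (11357, 659)  from 3·(3171,184) + (1844,107)
step 9: (48599, 2820)  from 4·(11357,659) + (3171,184)
(x₁, y₁) = (48599, 2820);  48599² − 297·2820² = 1 ✓
(48599+2820√297)^2 = 4723725601 + 274098360√297
(48599+2820√297)^3 = 459136680917399 + 26641812392460√297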